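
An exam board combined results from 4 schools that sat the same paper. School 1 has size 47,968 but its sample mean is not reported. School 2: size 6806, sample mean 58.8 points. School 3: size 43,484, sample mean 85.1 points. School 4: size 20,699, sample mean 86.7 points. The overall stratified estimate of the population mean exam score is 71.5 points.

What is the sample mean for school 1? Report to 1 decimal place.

N = 47968 + 6806 + 43484 + 20699 = 118957.
Overall total = μ·N = 71.5·118957 = 8505425.5.
Subtract the known strata: 6806·58.8 + 43484·85.1 + 20699·86.7 = 5895284.5.
Remaining total for school 1: 8505425.5 − 5895284.5 = 2610141.
Divide by its size: 2610141 / 47968 = 54.414... → 54.4.

54.4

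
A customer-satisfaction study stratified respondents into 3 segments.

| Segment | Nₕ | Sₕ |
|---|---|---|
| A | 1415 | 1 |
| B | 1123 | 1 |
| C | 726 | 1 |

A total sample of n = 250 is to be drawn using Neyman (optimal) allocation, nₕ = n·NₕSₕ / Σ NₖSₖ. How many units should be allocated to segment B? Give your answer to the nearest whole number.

86

A: NₕSₕ = 1415·1 = 1415
B: NₕSₕ = 1123·1 = 1123
C: NₕSₕ = 726·1 = 726
Σ NₕSₕ = 3264.
n_B = 250·1123/3264 = 86.014... → 86.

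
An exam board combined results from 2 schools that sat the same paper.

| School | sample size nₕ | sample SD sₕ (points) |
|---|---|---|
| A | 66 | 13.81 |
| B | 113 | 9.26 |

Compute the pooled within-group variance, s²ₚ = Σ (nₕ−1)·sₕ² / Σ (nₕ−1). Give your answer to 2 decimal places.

Degrees of freedom: 65 + 112 = 177.
Σ(nₕ−1)sₕ² = 65·190.7161 + 112·85.7476 = 22000.2777.
s²ₚ = 22000.2777 / 177 = 124.2954... → 124.30.

124.30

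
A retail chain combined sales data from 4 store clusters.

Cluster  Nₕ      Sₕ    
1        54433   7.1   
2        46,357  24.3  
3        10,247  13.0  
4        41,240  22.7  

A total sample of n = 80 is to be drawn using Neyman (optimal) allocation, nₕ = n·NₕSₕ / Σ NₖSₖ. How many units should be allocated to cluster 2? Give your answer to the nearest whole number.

1: NₕSₕ = 54433·7.1 = 386474.3
2: NₕSₕ = 46357·24.3 = 1126475.1
3: NₕSₕ = 10247·13.0 = 133211
4: NₕSₕ = 41240·22.7 = 936148
Σ NₕSₕ = 2582308.4.
n_2 = 80·1126475.1/2582308.4 = 34.898... → 35.

35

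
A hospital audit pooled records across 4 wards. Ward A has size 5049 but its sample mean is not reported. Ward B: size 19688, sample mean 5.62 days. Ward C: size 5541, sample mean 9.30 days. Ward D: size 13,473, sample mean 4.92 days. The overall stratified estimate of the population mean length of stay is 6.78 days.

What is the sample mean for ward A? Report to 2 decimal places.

13.50

N = 5049 + 19688 + 5541 + 13473 = 43751.
Overall total = μ·N = 6.78·43751 = 296631.78.
Subtract the known strata: 19688·5.62 + 5541·9.30 + 13473·4.92 = 228465.02.
Remaining total for ward A: 296631.78 − 228465.02 = 68166.76.
Divide by its size: 68166.76 / 5049 = 13.5010... → 13.50.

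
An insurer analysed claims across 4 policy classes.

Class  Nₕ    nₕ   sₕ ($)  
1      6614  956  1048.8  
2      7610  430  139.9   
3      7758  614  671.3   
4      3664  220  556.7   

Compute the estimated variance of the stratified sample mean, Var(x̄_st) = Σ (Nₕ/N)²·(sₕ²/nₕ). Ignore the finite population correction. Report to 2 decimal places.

176.45

N = 25646; Wₕ = Nₕ/N.
class 1: (6614/25646)²·1048.8²/956 = 76.52733
class 2: (7610/25646)²·139.9²/430 = 4.00772
class 3: (7758/25646)²·671.3²/614 = 67.16224
class 4: (3664/25646)²·556.7²/220 = 28.75355
Sum = 176.45084 → 176.45.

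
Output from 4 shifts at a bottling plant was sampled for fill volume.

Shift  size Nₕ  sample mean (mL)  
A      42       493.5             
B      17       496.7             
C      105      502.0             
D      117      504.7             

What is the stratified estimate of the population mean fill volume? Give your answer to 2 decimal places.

501.53

N = 42 + 17 + 105 + 117 = 281.
Overall mean = Σ (Nₕ/N)·x̄ₕ — weight by population share, not a simple average.
Σ Nₕx̄ₕ = 42·493.5 + 17·496.7 + 105·502.0 + 117·504.7 = 20727 + 8443.9 + 52710 + 59049.9 = 140930.8.
Divide by N: 140930.8 / 281 = 501.5331... → 501.53.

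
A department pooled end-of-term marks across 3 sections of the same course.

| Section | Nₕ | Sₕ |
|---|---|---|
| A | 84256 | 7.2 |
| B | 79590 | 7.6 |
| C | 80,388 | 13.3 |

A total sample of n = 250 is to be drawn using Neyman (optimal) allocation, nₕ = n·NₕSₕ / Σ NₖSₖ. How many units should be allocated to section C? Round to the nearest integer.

117

Σ NₕSₕ = 84256·7.2 + 79590·7.6 + 80388·13.3 = 2280687.6.
Share for C: 1069160.4/2280687.6 = 0.46879.
n_C = 250 × 0.46879 = 117.197... → 117.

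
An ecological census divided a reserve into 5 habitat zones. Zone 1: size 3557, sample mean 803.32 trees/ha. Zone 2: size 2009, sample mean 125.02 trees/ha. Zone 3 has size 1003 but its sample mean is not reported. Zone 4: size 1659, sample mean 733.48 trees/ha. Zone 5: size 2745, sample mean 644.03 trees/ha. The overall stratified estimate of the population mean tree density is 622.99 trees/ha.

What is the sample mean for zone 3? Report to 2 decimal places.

Σ Nₕx̄ₕ = N·μ, so 1003·x̄_3 = 10973·622.99 − (3557·803.32 + 2009·125.02 + 1659·733.48 + 2745·644.03).
= 6836069.27 − 6093280.09 = 742789.18.
x̄_3 = 742789.18 / 1003 = 740.5675... → 740.57.

740.57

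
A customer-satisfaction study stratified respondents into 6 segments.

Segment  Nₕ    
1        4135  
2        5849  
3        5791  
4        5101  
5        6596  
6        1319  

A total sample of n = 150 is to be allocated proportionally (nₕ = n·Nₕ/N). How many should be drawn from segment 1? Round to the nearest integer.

22

N = 4135 + 5849 + 5791 + 5101 + 6596 + 1319 = 28791.
n_1 = 150·4135/28791 = 21.543... → 22.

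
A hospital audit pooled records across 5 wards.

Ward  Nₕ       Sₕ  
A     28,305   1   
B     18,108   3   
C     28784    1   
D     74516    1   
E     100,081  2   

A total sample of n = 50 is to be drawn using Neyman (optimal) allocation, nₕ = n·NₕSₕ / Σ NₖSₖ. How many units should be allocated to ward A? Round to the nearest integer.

A: NₕSₕ = 28305·1 = 28305
B: NₕSₕ = 18108·3 = 54324
C: NₕSₕ = 28784·1 = 28784
D: NₕSₕ = 74516·1 = 74516
E: NₕSₕ = 100081·2 = 200162
Σ NₕSₕ = 386091.
n_A = 50·28305/386091 = 3.666... → 4.

4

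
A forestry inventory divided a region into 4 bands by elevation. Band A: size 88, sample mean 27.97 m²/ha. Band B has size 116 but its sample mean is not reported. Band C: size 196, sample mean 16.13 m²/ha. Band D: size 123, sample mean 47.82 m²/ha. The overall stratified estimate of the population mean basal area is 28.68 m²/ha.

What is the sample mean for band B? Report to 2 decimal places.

Σ Nₕx̄ₕ = N·μ, so 116·x̄_B = 523·28.68 − (88·27.97 + 196·16.13 + 123·47.82).
= 14999.64 − 11504.7 = 3494.94.
x̄_B = 3494.94 / 116 = 30.1288... → 30.13.

30.13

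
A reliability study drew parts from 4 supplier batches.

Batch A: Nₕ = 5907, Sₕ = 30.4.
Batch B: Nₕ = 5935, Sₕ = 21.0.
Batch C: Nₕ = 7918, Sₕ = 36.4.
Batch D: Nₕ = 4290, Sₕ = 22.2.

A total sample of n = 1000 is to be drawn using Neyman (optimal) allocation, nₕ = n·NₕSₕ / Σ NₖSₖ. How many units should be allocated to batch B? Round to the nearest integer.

181

Σ NₕSₕ = 5907·30.4 + 5935·21.0 + 7918·36.4 + 4290·22.2 = 687661.
Share for B: 124635/687661 = 0.18124.
n_B = 1000 × 0.18124 = 181.245... → 181.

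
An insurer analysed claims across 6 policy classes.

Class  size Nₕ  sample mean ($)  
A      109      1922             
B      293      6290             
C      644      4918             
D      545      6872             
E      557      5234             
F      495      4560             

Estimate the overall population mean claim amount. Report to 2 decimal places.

x̄_st = (Σ Nₕx̄ₕ) / (Σ Nₕ) = (109·1922 + 293·6290 + 644·4918 + 545·6872 + 557·5234 + 495·4560) / 2643
= 14137438 / 2643 = 5349.0117... → 5349.01.

5349.01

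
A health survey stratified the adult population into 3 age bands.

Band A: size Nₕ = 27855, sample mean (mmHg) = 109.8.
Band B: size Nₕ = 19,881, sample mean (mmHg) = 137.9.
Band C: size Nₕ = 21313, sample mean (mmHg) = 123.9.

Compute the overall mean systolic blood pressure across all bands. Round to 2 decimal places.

x̄_st = (Σ Nₕx̄ₕ) / (Σ Nₕ) = (27855·109.8 + 19881·137.9 + 21313·123.9) / 69049
= 8440749.6 / 69049 = 122.2429... → 122.24.

122.24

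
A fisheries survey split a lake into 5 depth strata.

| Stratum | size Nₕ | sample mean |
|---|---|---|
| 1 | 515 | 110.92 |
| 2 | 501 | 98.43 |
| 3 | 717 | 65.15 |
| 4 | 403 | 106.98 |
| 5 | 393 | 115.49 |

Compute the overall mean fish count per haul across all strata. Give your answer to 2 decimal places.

95.55

N = 515 + 501 + 717 + 403 + 393 = 2529.
The stratified mean weights each stratum mean by its population share Nₕ/N.
Σ Nₕx̄ₕ = 515·110.92 + 501·98.43 + 717·65.15 + 403·106.98 + 393·115.49 = 57123.8 + 49313.43 + 46712.55 + 43112.94 + 45387.57 = 241650.29.
Divide by N: 241650.29 / 2529 = 95.5517... → 95.55.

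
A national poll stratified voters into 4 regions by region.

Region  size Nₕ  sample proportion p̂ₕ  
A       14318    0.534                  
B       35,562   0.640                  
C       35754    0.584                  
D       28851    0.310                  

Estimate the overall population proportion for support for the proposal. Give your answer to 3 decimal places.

0.526

N = 14318 + 35562 + 35754 + 28851 = 114485.
Overall proportion = Σ (Nₕ/N)·p̂ₕ.
Σ Nₕp̂ₕ = 7645.812 + 22759.68 + 20880.336 + 8943.81 = 60229.638.
60229.638 / 114485 = 0.52609... → 0.526.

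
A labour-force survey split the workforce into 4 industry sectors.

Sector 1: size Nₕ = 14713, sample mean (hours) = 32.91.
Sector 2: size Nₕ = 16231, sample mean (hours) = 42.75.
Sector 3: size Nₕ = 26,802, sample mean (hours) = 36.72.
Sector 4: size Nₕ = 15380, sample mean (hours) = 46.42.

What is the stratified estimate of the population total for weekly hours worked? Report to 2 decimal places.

1: 14713·32.91 = 484204.83
2: 16231·42.75 = 693875.25
3: 26802·36.72 = 984169.44
4: 15380·46.42 = 713939.6
τ̂ = Σ Nₕx̄ₕ = 2876189.12.

2876189.12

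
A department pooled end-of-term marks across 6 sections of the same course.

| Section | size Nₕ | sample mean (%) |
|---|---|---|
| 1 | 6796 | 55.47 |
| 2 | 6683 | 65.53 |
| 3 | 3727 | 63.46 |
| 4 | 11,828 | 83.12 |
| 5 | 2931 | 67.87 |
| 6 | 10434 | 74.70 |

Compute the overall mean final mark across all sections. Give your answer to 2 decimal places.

71.06

N = 6796 + 6683 + 3727 + 11828 + 2931 + 10434 = 42399.
Overall mean = Σ (Nₕ/N)·x̄ₕ — weight by population share, not a simple average.
Σ Nₕx̄ₕ = 6796·55.47 + 6683·65.53 + 3727·63.46 + 11828·83.12 + 2931·67.87 + 10434·74.70 = 376974.12 + 437936.99 + 236515.42 + 983143.36 + 198926.97 + 779419.8 = 3012916.66.
Divide by N: 3012916.66 / 42399 = 71.0610... → 71.06.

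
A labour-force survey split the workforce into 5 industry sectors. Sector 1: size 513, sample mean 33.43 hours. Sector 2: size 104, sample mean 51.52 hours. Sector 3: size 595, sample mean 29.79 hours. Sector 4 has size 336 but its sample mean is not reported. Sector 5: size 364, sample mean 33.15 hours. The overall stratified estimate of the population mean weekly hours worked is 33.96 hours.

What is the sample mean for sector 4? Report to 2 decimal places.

Σ Nₕx̄ₕ = N·μ, so 336·x̄_4 = 1912·33.96 − (513·33.43 + 104·51.52 + 595·29.79 + 364·33.15).
= 64931.52 − 52299.32 = 12632.2.
x̄_4 = 12632.2 / 336 = 37.5958... → 37.60.

37.60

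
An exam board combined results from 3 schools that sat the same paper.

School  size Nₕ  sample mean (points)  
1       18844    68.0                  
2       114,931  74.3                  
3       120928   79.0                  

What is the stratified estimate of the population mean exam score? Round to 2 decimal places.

N = 18844 + 114931 + 120928 = 254703.
Weight each subgroup mean by Nₕ/N and sum.
Σ Nₕx̄ₕ = 18844·68.0 + 114931·74.3 + 120928·79.0 = 1281392 + 8539373.3 + 9553312 = 19374077.3.
Divide by N: 19374077.3 / 254703 = 76.0654... → 76.07.

76.07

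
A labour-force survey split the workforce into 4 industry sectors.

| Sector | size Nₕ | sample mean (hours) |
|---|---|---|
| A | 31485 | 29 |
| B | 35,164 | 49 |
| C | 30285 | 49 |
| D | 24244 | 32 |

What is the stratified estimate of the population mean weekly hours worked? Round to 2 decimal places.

x̄_st = (Σ Nₕx̄ₕ) / (Σ Nₕ) = (31485·29 + 35164·49 + 30285·49 + 24244·32) / 121178
= 4895874 / 121178 = 40.4023... → 40.40.

40.40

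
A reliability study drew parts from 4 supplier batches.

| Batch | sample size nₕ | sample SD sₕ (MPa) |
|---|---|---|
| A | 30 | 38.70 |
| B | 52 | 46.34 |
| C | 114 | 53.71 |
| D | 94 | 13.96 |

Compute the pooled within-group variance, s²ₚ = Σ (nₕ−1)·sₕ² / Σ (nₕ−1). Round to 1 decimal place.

Degrees of freedom: 29 + 51 + 113 + 93 = 286.
Σ(nₕ−1)sₕ² = 29·1497.69 + 51·2147.3956 + 113·2884.7641 + 93·194.8816 = 497052.5177.
s²ₚ = 497052.5177 / 286 = 1737.946... → 1737.9.

1737.9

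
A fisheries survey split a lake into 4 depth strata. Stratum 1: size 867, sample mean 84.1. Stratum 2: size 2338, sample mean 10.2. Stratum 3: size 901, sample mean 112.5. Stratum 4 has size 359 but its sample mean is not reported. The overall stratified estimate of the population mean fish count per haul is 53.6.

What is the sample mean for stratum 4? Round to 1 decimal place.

114.8

N = 867 + 2338 + 901 + 359 = 4465.
Overall total = μ·N = 53.6·4465 = 239324.
Subtract the known strata: 867·84.1 + 2338·10.2 + 901·112.5 = 198124.8.
Remaining total for stratum 4: 239324 − 198124.8 = 41199.2.
Divide by its size: 41199.2 / 359 = 114.761... → 114.8.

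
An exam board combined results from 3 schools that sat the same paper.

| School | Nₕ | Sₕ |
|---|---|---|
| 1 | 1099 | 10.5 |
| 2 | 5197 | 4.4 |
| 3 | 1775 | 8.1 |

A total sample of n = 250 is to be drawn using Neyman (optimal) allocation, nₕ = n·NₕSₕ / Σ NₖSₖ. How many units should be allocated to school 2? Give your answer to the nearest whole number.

117

1: NₕSₕ = 1099·10.5 = 11539.5
2: NₕSₕ = 5197·4.4 = 22866.8
3: NₕSₕ = 1775·8.1 = 14377.5
Σ NₕSₕ = 48783.8.
n_2 = 250·22866.8/48783.8 = 117.184... → 117.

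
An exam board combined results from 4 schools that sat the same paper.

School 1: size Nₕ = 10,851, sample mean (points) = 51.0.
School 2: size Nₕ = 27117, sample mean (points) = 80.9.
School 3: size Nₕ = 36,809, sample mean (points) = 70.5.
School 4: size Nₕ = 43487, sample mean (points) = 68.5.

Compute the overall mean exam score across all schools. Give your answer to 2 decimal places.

N = 118264; weights Wₕ = Nₕ/N = (0.0918, 0.2293, 0.3112, 0.3677).
x̄_st = Σ Wₕ·x̄ₕ = 0.0918·51.0 + 0.2293·80.9 + 0.3112·70.5 + 0.3677·68.5 ≈ 70.3600...
→ 70.36.

70.36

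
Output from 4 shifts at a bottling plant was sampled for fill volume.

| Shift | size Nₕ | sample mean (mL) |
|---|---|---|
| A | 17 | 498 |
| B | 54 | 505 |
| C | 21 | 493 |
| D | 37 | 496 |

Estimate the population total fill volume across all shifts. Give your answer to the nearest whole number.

64441

A: 17·498 = 8466
B: 54·505 = 27270
C: 21·493 = 10353
D: 37·496 = 18352
τ̂ = Σ Nₕx̄ₕ = 64441.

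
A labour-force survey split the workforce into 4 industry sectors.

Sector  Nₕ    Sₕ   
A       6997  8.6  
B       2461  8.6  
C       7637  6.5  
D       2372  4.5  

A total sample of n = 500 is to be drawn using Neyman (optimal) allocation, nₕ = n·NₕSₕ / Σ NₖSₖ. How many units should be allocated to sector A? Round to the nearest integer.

Σ NₕSₕ = 6997·8.6 + 2461·8.6 + 7637·6.5 + 2372·4.5 = 141653.3.
Share for A: 60174.2/141653.3 = 0.42480.
n_A = 500 × 0.42480 = 212.400... → 212.

212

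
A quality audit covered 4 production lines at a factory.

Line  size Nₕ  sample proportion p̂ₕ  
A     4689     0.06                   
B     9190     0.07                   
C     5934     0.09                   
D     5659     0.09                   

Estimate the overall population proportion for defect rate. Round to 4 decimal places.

Wₕ = Nₕ/N with N = 25472: 0.1841, 0.3608, 0.2330, 0.2222.
p̂_st = 0.1841·0.06 + 0.3608·0.07 + 0.2330·0.09 + 0.2222·0.09 ≈ 0.077262... → 0.0773.

0.0773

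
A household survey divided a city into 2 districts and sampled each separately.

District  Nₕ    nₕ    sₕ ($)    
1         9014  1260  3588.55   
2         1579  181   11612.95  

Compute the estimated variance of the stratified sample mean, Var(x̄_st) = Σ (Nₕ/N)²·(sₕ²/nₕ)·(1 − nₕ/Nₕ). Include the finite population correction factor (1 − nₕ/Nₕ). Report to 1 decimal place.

N = 10593; Wₕ = Nₕ/N.
district 1: (9014/10593)²·3588.55²/1260·(1 − 1260/9014) = 6366.0913
district 2: (1579/10593)²·11612.95²/181·(1 − 181/1579) = 14657.4322
Sum = 21023.5235 → 21023.5.

21023.5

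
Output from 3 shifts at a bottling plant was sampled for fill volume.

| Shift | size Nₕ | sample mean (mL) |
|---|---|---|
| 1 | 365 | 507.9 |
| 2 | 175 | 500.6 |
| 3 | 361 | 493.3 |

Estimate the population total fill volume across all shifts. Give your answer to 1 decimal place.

451069.8

Estimate total by summing Nₕ·x̄ₕ over strata.
365·507.9 + 175·500.6 + 361·493.3 = 185383.5 + 87605 + 178081.3 = 451069.8.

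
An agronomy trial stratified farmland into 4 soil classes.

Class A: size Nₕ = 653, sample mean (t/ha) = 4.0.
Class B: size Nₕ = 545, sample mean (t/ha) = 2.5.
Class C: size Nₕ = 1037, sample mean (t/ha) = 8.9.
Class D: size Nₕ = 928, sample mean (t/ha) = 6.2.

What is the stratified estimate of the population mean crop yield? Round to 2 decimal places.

5.99

N = 3163; weights Wₕ = Nₕ/N = (0.2064, 0.1723, 0.3279, 0.2934).
x̄_st = Σ Wₕ·x̄ₕ = 0.2064·4.0 + 0.1723·2.5 + 0.3279·8.9 + 0.2934·6.2 ≈ 5.9935...
→ 5.99.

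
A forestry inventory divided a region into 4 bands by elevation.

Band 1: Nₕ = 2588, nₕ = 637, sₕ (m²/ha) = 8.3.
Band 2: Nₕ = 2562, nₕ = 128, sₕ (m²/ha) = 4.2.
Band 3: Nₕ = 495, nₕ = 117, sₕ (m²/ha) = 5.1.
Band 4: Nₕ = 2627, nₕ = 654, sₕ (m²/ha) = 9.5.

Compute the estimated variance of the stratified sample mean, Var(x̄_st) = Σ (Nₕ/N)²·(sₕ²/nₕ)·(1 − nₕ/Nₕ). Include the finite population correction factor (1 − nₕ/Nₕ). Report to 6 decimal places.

N = 8272; Wₕ = Nₕ/N.
band 1: (2588/8272)²·8.3²/637·(1 − 637/2588) = 0.007980264
band 2: (2562/8272)²·4.2²/128·(1 − 128/2562) = 0.012559353
band 3: (495/8272)²·5.1²/117·(1 − 117/495) = 0.000607898
band 4: (2627/8272)²·9.5²/654·(1 − 654/2627) = 0.010452870
Sum = 0.031600385 → 0.031600.

0.031600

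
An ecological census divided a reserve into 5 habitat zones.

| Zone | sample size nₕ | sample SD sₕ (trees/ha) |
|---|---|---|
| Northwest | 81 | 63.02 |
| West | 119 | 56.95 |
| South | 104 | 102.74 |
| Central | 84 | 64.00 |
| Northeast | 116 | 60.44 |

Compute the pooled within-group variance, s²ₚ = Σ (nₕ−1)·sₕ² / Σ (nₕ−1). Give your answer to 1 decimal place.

Northwest: (81−1)·63.02² = 80·3971.5204 = 317721.632
West: (119−1)·56.95² = 118·3243.3025 = 382709.695
South: (104−1)·102.74² = 103·10555.5076 = 1087217.2828
Central: (84−1)·64.00² = 83·4096 = 339968
Northeast: (116−1)·60.44² = 115·3652.9936 = 420094.264
Numerator = 2547710.8738; denominator = Σ(nₕ−1) = 499.
s²ₚ = 2547710.8738/499 = 5105.633... → 5105.6.

5105.6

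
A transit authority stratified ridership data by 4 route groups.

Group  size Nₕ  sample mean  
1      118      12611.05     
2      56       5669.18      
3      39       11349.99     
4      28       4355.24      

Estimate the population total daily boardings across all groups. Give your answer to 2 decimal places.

Population total = Σ Nₕ·x̄ₕ (each stratum's size times its mean).
118·12611.05 + 56·5669.18 + 39·11349.99 + 28·4355.24 = 1488103.9 + 317474.08 + 442649.61 + 121946.72 = 2370174.31.

2370174.31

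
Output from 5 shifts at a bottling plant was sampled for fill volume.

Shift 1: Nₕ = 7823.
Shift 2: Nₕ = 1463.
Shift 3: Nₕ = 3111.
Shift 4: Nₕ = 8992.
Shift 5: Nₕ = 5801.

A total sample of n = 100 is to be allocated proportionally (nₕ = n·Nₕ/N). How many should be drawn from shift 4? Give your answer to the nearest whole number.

N = 7823 + 1463 + 3111 + 8992 + 5801 = 27190.
n_4 = 100·8992/27190 = 33.071... → 33.

33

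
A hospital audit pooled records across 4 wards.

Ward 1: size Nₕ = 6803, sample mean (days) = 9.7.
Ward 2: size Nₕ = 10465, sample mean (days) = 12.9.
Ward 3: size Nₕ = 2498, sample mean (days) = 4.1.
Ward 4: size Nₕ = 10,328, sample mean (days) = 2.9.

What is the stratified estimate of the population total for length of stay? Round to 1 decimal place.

241180.6

Population total = Σ Nₕ·x̄ₕ (each stratum's size times its mean).
6803·9.7 + 10465·12.9 + 2498·4.1 + 10328·2.9 = 65989.1 + 134998.5 + 10241.8 + 29951.2 = 241180.6.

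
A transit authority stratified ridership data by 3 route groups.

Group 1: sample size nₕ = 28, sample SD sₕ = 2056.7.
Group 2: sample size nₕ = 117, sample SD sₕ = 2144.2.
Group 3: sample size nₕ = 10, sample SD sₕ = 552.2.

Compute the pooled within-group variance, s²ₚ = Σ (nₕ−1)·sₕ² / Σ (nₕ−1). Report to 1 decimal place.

1: (28−1)·2056.7² = 27·4230014.89 = 114210402.03
2: (117−1)·2144.2² = 116·4597593.64 = 533320862.24
3: (10−1)·552.2² = 9·304924.84 = 2744323.56
Numerator = 650275587.83; denominator = Σ(nₕ−1) = 152.
s²ₚ = 650275587.83/152 = 4278128.867... → 4278128.9.

4278128.9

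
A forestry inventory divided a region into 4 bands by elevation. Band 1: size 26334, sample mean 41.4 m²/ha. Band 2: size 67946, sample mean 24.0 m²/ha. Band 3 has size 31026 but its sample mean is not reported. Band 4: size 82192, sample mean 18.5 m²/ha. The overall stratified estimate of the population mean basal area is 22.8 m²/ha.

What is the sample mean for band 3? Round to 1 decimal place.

Σ Nₕx̄ₕ = N·μ, so 31026·x̄_3 = 207498·22.8 − (26334·41.4 + 67946·24.0 + 82192·18.5).
= 4730954.4 − 4241483.6 = 489470.8.
x̄_3 = 489470.8 / 31026 = 15.776... → 15.8.

15.8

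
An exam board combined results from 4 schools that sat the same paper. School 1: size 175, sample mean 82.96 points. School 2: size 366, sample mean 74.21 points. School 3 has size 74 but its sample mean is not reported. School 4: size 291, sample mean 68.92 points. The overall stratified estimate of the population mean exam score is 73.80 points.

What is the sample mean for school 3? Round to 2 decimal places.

69.30

N = 175 + 366 + 74 + 291 = 906.
Overall total = μ·N = 73.80·906 = 66862.8.
Subtract the known strata: 175·82.96 + 366·74.21 + 291·68.92 = 61734.58.
Remaining total for school 3: 66862.8 − 61734.58 = 5128.22.
Divide by its size: 5128.22 / 74 = 69.3003... → 69.30.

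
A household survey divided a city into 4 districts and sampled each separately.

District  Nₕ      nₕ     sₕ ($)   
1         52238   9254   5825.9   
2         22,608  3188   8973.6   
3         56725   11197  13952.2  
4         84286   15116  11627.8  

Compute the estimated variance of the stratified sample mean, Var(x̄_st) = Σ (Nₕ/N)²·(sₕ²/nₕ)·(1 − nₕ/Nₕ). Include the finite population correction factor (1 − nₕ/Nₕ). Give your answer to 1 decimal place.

2497.6

N = 215857. Term for each stratum: Wₕ²sₕ²/nₕ·(1−nₕ/Nₕ).
Var(x̄_st) = 176.7493 + 238.0094 + 963.6171 + 1119.1780 = 2497.5539 → 2497.6.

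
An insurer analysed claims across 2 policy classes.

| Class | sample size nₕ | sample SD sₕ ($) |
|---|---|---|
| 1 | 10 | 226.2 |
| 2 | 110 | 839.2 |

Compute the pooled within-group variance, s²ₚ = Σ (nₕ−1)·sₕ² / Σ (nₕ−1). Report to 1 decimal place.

654444.7

1: (10−1)·226.2² = 9·51166.44 = 460497.96
2: (110−1)·839.2² = 109·704256.64 = 76763973.76
Numerator = 77224471.72; denominator = Σ(nₕ−1) = 118.
s²ₚ = 77224471.72/118 = 654444.676... → 654444.7.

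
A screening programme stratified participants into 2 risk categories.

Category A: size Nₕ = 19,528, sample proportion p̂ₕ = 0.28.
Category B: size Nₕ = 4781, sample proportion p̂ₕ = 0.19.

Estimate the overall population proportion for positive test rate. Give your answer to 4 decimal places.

0.2623

Wₕ = Nₕ/N with N = 24309: 0.8033, 0.1967.
p̂_st = 0.8033·0.28 + 0.1967·0.19 ≈ 0.262299... → 0.2623.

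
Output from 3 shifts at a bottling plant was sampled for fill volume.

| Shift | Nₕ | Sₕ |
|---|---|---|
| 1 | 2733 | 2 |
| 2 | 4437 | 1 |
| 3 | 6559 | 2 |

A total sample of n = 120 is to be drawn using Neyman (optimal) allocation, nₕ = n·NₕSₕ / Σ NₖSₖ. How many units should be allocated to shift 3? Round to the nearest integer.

68

Σ NₕSₕ = 2733·2 + 4437·1 + 6559·2 = 23021.
Share for 3: 13118/23021 = 0.56983.
n_3 = 120 × 0.56983 = 68.379... → 68.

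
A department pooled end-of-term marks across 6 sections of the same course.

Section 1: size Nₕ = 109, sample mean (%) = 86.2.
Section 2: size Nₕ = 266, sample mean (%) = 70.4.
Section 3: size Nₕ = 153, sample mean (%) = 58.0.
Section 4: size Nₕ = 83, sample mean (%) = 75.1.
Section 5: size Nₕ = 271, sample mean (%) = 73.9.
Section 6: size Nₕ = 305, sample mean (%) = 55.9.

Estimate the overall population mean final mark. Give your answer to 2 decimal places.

67.65

x̄_st = (Σ Nₕx̄ₕ) / (Σ Nₕ) = (109·86.2 + 266·70.4 + 153·58.0 + 83·75.1 + 271·73.9 + 305·55.9) / 1187
= 80305.9 / 1187 = 67.6545... → 67.65.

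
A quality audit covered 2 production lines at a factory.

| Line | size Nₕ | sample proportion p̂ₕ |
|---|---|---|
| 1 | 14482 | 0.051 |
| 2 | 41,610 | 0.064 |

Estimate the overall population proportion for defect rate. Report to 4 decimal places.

0.0606

N = 14482 + 41610 = 56092.
Overall proportion = Σ (Nₕ/N)·p̂ₕ.
Σ Nₕp̂ₕ = 738.582 + 2663.04 = 3401.622.
3401.622 / 56092 = 0.060644... → 0.0606.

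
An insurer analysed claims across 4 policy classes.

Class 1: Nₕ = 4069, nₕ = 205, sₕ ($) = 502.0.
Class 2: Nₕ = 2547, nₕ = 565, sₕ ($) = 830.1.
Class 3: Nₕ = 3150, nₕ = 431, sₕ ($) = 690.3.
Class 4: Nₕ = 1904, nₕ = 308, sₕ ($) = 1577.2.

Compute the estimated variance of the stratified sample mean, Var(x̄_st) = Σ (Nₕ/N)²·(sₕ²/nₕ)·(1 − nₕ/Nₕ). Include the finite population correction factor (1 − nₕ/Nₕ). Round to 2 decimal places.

N = 11670; Wₕ = Nₕ/N.
class 1: (4069/11670)²·502.0²/205·(1 − 205/4069) = 141.91773
class 2: (2547/11670)²·830.1²/565·(1 − 565/2547) = 45.20675
class 3: (3150/11670)²·690.3²/431·(1 − 431/3150) = 69.53069
class 4: (1904/11670)²·1577.2²/308·(1 − 308/1904) = 180.21085
Sum = 436.86602 → 436.87.

436.87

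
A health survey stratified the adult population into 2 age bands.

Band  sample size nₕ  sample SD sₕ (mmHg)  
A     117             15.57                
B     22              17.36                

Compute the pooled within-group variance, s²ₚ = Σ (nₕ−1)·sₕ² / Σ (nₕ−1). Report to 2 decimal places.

251.46

A: (117−1)·15.57² = 116·242.4249 = 28121.2884
B: (22−1)·17.36² = 21·301.3696 = 6328.7616
Numerator = 34450.05; denominator = Σ(nₕ−1) = 137.
s²ₚ = 34450.05/137 = 251.4602... → 251.46.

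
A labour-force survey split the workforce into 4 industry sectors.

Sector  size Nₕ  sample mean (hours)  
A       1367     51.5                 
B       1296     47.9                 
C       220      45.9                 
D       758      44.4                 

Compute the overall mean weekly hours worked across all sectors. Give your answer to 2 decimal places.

48.40

N = 1367 + 1296 + 220 + 758 = 3641.
Overall mean = Σ (Nₕ/N)·x̄ₕ — weight by population share, not a simple average.
Σ Nₕx̄ₕ = 1367·51.5 + 1296·47.9 + 220·45.9 + 758·44.4 = 70400.5 + 62078.4 + 10098 + 33655.2 = 176232.1.
Divide by N: 176232.1 / 3641 = 48.4021... → 48.40.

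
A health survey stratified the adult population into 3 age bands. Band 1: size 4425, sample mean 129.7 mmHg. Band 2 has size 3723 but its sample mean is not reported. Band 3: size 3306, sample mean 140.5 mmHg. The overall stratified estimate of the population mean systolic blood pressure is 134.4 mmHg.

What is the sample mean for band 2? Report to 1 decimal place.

134.6

Σ Nₕx̄ₕ = N·μ, so 3723·x̄_2 = 11454·134.4 − (4425·129.7 + 3306·140.5).
= 1539417.6 − 1038415.5 = 501002.1.
x̄_2 = 501002.1 / 3723 = 134.569... → 134.6.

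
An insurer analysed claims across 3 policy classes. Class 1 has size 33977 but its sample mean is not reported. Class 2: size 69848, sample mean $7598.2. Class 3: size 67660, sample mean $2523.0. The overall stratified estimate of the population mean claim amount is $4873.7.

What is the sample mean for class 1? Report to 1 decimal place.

Σ Nₕx̄ₕ = N·μ, so 33977·x̄_1 = 171485·4873.7 − (69848·7598.2 + 67660·2523.0).
= 835766444.5 − 701425253.6 = 134341190.9.
x̄_1 = 134341190.9 / 33977 = 3953.886... → 3953.9.

3953.9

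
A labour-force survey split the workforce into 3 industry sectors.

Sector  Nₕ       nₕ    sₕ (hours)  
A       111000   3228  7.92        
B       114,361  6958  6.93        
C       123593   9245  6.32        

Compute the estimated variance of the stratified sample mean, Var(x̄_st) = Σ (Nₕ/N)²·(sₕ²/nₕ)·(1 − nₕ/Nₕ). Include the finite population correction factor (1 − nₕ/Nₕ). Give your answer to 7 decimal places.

0.0031067

N = 348954. Term for each stratum: Wₕ²sₕ²/nₕ·(1−nₕ/Nₕ).
Var(x̄_st) = 0.0019090152 + 0.0006962097 + 0.0005014335 = 0.0031066584 → 0.0031067.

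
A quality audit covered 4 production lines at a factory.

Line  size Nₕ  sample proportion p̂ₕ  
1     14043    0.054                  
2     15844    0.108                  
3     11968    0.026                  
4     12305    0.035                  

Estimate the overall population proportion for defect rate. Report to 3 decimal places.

0.059

N = 14043 + 15844 + 11968 + 12305 = 54160.
Overall proportion = Σ (Nₕ/N)·p̂ₕ.
Σ Nₕp̂ₕ = 758.322 + 1711.152 + 311.168 + 430.675 = 3211.317.
3211.317 / 54160 = 0.05929... → 0.059.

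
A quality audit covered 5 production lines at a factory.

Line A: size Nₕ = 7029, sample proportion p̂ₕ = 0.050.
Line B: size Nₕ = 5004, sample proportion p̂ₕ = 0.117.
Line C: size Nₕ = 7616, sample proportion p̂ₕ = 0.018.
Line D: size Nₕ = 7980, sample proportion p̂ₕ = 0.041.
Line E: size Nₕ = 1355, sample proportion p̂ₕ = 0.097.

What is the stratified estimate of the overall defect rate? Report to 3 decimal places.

N = 7029 + 5004 + 7616 + 7980 + 1355 = 28984.
Overall proportion = Σ (Nₕ/N)·p̂ₕ.
Σ Nₕp̂ₕ = 351.45 + 585.468 + 137.088 + 327.18 + 131.435 = 1532.621.
1532.621 / 28984 = 0.05288... → 0.053.

0.053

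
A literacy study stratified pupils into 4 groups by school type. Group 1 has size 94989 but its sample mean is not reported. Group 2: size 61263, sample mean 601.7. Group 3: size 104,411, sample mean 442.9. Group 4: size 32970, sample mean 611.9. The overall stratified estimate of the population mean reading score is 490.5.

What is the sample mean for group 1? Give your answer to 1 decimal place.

429.0

Σ Nₕx̄ₕ = N·μ, so 94989·x̄_1 = 293633·490.5 − (61263·601.7 + 104411·442.9 + 32970·611.9).
= 144026986.5 − 103279922 = 40747064.5.
x̄_1 = 40747064.5 / 94989 = 428.966... → 429.0.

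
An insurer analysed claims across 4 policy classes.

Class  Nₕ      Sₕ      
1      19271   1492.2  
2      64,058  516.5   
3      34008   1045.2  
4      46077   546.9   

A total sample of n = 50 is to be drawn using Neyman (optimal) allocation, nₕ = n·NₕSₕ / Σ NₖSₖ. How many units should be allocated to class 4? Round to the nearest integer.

10

1: NₕSₕ = 19271·1492.2 = 28756186.2
2: NₕSₕ = 64058·516.5 = 33085957
3: NₕSₕ = 34008·1045.2 = 35545161.6
4: NₕSₕ = 46077·546.9 = 25199511.3
Σ NₕSₕ = 122586816.1.
n_4 = 50·25199511.3/122586816.1 = 10.278... → 10.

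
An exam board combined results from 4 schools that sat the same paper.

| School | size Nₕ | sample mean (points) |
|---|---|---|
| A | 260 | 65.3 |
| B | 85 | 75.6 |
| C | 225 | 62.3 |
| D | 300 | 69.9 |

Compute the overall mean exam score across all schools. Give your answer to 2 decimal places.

N = 260 + 85 + 225 + 300 = 870.
Overall mean = Σ (Nₕ/N)·x̄ₕ — weight by population share, not a simple average.
Σ Nₕx̄ₕ = 260·65.3 + 85·75.6 + 225·62.3 + 300·69.9 = 16978 + 6426 + 14017.5 + 20970 = 58391.5.
Divide by N: 58391.5 / 870 = 67.1167... → 67.12.

67.12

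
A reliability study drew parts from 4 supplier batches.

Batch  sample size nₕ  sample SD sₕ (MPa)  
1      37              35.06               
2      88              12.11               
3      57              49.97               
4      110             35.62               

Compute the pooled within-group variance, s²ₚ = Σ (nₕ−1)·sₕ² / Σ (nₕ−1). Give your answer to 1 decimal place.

1163.7

1: (37−1)·35.06² = 36·1229.2036 = 44251.3296
2: (88−1)·12.11² = 87·146.6521 = 12758.7327
3: (57−1)·49.97² = 56·2497.0009 = 139832.0504
4: (110−1)·35.62² = 109·1268.7844 = 138297.4996
Numerator = 335139.6123; denominator = Σ(nₕ−1) = 288.
s²ₚ = 335139.6123/288 = 1163.679... → 1163.7.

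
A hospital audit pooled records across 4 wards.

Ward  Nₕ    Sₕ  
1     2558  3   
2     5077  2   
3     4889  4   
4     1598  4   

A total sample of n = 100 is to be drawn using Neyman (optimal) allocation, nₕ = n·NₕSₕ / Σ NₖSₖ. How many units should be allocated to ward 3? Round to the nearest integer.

1: NₕSₕ = 2558·3 = 7674
2: NₕSₕ = 5077·2 = 10154
3: NₕSₕ = 4889·4 = 19556
4: NₕSₕ = 1598·4 = 6392
Σ NₕSₕ = 43776.
n_3 = 100·19556/43776 = 44.673... → 45.

45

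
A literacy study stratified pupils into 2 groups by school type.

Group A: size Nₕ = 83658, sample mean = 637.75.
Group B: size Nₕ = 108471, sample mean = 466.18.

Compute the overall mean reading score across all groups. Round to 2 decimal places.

540.89

x̄_st = (Σ Nₕx̄ₕ) / (Σ Nₕ) = (83658·637.75 + 108471·466.18) / 192129
= 103919900.28 / 192129 = 540.8861... → 540.89.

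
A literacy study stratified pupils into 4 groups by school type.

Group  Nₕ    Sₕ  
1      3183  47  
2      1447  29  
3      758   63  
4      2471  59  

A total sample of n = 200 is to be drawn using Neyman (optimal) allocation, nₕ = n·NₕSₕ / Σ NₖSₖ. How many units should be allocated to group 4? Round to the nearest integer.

76

Σ NₕSₕ = 3183·47 + 1447·29 + 758·63 + 2471·59 = 385107.
Share for 4: 145789/385107 = 0.37857.
n_4 = 200 × 0.37857 = 75.714... → 76.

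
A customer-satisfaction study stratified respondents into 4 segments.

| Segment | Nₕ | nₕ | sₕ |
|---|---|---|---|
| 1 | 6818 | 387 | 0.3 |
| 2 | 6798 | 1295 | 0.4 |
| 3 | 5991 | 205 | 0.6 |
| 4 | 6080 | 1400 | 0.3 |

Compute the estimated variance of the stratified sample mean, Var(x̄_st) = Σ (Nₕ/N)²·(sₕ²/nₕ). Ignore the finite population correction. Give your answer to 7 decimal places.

0.0001242

N = 25687. Term for each stratum: Wₕ²sₕ²/nₕ.
Var(x̄_st) = 0.0000163840 + 0.0000086534 + 0.0000955258 + 0.0000036016 = 0.0001241647 → 0.0001242.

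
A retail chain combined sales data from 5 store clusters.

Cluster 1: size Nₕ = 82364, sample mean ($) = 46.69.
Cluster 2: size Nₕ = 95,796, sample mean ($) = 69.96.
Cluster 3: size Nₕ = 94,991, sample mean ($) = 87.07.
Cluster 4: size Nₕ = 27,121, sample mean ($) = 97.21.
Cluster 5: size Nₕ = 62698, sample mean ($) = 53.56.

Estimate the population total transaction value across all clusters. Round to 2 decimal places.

24812866.98

Estimate total by summing Nₕ·x̄ₕ over strata.
82364·46.69 + 95796·69.96 + 94991·87.07 + 27121·97.21 + 62698·53.56 = 3845575.16 + 6701888.16 + 8270866.37 + 2636432.41 + 3358104.88 = 24812866.98.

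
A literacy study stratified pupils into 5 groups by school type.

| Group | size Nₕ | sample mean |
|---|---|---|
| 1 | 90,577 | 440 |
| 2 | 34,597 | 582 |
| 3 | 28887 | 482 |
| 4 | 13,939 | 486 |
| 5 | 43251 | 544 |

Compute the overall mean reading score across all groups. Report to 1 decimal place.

N = 90577 + 34597 + 28887 + 13939 + 43251 = 211251.
Weight each subgroup mean by Nₕ/N and sum.
Σ Nₕx̄ₕ = 90577·440 + 34597·582 + 28887·482 + 13939·486 + 43251·544 = 39853880 + 20135454 + 13923534 + 6774354 + 23528544 = 104215766.
Divide by N: 104215766 / 211251 = 493.327... → 493.3.

493.3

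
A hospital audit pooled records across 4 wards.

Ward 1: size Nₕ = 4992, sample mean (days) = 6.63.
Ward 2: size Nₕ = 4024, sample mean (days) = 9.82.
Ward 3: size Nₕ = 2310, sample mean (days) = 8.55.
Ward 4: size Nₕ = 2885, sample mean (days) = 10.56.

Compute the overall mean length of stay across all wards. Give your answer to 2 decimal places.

N = 4992 + 4024 + 2310 + 2885 = 14211.
Weight each subgroup mean by Nₕ/N and sum.
Σ Nₕx̄ₕ = 4992·6.63 + 4024·9.82 + 2310·8.55 + 2885·10.56 = 33096.96 + 39515.68 + 19750.5 + 30465.6 = 122828.74.
Divide by N: 122828.74 / 14211 = 8.6432... → 8.64.

8.64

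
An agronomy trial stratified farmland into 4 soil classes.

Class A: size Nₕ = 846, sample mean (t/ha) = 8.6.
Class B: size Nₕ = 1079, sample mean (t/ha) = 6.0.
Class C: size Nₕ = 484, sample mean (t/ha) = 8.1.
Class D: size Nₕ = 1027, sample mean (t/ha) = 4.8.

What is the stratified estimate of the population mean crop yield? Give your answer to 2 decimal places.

x̄_st = (Σ Nₕx̄ₕ) / (Σ Nₕ) = (846·8.6 + 1079·6.0 + 484·8.1 + 1027·4.8) / 3436
= 22599.6 / 3436 = 6.5773... → 6.58.

6.58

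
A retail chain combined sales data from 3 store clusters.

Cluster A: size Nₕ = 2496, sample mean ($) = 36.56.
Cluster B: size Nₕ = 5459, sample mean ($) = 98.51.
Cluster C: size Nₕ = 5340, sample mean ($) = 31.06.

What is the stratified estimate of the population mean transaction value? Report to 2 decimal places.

N = 2496 + 5459 + 5340 = 13295.
The stratified mean weights each stratum mean by its population share Nₕ/N.
Σ Nₕx̄ₕ = 2496·36.56 + 5459·98.51 + 5340·31.06 = 91253.76 + 537766.09 + 165860.4 = 794880.25.
Divide by N: 794880.25 / 13295 = 59.7879... → 59.79.

59.79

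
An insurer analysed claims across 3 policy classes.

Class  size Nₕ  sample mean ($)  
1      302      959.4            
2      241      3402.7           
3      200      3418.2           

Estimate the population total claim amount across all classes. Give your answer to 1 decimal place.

Population total = Σ Nₕ·x̄ₕ (each stratum's size times its mean).
302·959.4 + 241·3402.7 + 200·3418.2 = 289738.8 + 820050.7 + 683640 = 1793429.5.

1793429.5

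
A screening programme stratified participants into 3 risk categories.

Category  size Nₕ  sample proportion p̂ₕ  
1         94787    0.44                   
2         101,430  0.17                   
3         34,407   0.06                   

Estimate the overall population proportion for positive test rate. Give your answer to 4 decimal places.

N = 94787 + 101430 + 34407 = 230624.
Overall proportion = Σ (Nₕ/N)·p̂ₕ.
Σ Nₕp̂ₕ = 41706.28 + 17243.1 + 2064.42 = 61013.8.
61013.8 / 230624 = 0.264560... → 0.2646.

0.2646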